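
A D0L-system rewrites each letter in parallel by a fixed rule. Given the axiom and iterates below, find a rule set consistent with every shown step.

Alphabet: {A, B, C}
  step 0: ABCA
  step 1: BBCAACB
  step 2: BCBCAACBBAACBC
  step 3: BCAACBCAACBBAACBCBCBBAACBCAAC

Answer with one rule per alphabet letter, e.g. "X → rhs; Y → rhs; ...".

A->B, B->BC, C->AAC

  step 2 ⇒ step 3: BCBCAACBBAACBC ⇒ BC·AAC·BC·AAC·B·B·AAC·BC·BC·B·B·AAC·BC·AAC
    A ↦ B
    B ↦ BC
    C ↦ AAC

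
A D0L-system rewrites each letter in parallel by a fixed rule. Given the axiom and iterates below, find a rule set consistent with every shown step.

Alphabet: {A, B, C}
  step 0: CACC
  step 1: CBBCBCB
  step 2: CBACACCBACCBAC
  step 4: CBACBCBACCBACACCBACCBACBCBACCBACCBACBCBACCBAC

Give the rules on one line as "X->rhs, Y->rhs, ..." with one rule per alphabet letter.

A->B, B->AC, C->CB

  step 1 ⇒ step 2: CBBCBCB ⇒ CB·AC·AC·CB·AC·CB·AC
    B ↦ AC
    C ↦ CB
  step 0 ⇒ step 1: CACC ⇒ CB·B·CB·CB
    A ↦ B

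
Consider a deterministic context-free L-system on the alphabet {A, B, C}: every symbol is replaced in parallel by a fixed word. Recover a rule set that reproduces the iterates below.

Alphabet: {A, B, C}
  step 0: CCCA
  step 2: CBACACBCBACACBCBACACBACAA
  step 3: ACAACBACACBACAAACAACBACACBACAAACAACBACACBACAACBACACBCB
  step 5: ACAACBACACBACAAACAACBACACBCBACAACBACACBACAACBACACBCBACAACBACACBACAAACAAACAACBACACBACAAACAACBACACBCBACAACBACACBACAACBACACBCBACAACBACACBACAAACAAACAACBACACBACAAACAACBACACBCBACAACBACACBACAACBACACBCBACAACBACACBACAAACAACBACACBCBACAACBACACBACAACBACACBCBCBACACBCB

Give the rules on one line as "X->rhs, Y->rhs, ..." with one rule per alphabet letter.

A->CB, B->A, C->ACA

  step 2 ⇒ step 3: CBACACBCBACACBCBACACBACAA ⇒ ACA·A·CB·ACA·CB·ACA·A·ACA·A·CB·ACA·CB·ACA·A·ACA·A·CB·ACA·CB·ACA·A·CB·ACA·CB·CB
    A ↦ CB
    B ↦ A
    C ↦ ACA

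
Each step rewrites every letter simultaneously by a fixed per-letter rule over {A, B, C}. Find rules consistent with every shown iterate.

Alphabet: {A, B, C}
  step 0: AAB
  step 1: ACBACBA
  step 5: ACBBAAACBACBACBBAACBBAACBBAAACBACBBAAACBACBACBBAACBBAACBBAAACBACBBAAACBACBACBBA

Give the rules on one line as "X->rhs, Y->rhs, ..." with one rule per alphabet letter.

A->ACB, B->A, C->B

  step 0 ⇒ step 1: AAB ⇒ ACB·ACB·A
    A ↦ ACB
    B ↦ A
    C ↦ B  (constrained at step 1)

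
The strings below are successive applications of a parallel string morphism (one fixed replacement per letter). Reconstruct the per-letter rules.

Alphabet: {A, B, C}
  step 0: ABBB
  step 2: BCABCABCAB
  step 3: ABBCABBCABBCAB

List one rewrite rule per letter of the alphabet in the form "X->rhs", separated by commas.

  step 2 ⇒ step 3: BCABCABCAB ⇒ AB·B·C·AB·B·C·AB·B·C·AB
    A ↦ C
    B ↦ AB
    C ↦ B

A->C, B->AB, C->B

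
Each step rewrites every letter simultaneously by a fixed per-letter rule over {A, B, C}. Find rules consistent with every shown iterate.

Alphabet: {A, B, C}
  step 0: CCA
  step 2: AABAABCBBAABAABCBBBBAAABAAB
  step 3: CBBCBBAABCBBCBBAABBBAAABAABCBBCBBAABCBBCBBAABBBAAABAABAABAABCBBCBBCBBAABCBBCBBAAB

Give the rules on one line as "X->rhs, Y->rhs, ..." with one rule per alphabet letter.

  step 2 ⇒ step 3: AABAABCBBAABAABCBBBBAAABAAB ⇒ CBB·CBB·AAB·CBB·CBB·AAB·BBA·AAB·AAB·CBB·CBB·AAB·CBB·CBB·AAB·BBA·AAB·AAB·AAB·AAB·CBB·CBB·CBB·AAB·CBB·CBB·AAB
    A ↦ CBB
    B ↦ AAB
    C ↦ BBA

A->CBB, B->AAB, C->BBA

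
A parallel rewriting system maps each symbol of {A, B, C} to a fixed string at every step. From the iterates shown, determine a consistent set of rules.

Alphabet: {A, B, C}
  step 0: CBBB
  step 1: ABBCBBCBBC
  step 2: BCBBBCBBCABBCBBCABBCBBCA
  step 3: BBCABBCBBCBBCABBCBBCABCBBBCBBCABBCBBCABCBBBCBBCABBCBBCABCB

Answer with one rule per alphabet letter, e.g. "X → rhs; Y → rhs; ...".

  step 2 ⇒ step 3: BCBBBCBBCABBCBBCABBCBBCA ⇒ BBC·A·BBC·BBC·BBC·A·BBC·BBC·A·BCB·BBC·BBC·A·BBC·BBC·A·BCB·BBC·BBC·A·BBC·BBC·A·BCB
    A ↦ BCB
    B ↦ BBC
    C ↦ A

A->BCB, B->BBC, C->A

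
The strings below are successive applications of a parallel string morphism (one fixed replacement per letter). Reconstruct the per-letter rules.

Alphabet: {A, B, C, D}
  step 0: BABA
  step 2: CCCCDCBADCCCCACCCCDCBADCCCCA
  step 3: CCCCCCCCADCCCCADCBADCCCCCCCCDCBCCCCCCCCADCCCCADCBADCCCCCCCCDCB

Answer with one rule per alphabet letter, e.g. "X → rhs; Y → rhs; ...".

  step 2 ⇒ step 3: CCCCDCBADCCCCACCCCDCBADCCCCA ⇒ CC·CC·CC·CC·AD·CC·CCA·DCB·AD·CC·CC·CC·CC·DCB·CC·CC·CC·CC·AD·CC·CCA·DCB·AD·CC·CC·CC·CC·DCB
    A ↦ DCB
    B ↦ CCA
    C ↦ CC
    D ↦ AD

A->DCB, B->CCA, C->CC, D->AD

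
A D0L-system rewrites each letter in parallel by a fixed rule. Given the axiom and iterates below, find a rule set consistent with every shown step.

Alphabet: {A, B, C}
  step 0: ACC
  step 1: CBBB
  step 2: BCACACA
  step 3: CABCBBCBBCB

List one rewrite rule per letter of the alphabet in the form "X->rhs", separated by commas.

  step 2 ⇒ step 3: BCACACA ⇒ CA·B·CB·B·CB·B·CB
    A ↦ CB
    B ↦ CA
    C ↦ B

A->CB, B->CA, C->B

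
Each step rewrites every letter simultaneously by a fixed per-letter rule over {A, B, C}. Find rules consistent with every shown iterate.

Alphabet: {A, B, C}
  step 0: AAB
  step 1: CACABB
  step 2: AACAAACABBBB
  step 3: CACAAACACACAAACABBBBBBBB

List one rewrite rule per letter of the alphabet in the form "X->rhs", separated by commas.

  step 2 ⇒ step 3: AACAAACABBBB ⇒ CA·CA·AA·CA·CA·CA·AA·CA·BB·BB·BB·BB
    A ↦ CA
    B ↦ BB
    C ↦ AA

A->CA, B->BB, C->AA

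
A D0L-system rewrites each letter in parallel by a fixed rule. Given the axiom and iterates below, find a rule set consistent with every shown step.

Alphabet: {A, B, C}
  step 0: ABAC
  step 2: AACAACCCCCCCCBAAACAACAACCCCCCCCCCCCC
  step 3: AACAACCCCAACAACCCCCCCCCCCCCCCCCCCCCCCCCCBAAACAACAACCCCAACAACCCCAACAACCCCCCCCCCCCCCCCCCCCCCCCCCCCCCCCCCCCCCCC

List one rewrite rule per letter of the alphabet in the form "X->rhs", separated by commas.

  step 2 ⇒ step 3: AACAACCCCCCCCBAAACAACAACCCCCCCCCCCCC ⇒ AAC·AAC·CCC·AAC·AAC·CCC·CCC·CCC·CCC·CCC·CCC·CCC·CCC·CBA·AAC·AAC·AAC·CCC·AAC·AAC·CCC·AAC·AAC·CCC·CCC·CCC·CCC·CCC·CCC·CCC·CCC·CCC·CCC·CCC·CCC·CCC
    A ↦ AAC
    B ↦ CBA
    C ↦ CCC

A->AAC, B->CBA, C->CCC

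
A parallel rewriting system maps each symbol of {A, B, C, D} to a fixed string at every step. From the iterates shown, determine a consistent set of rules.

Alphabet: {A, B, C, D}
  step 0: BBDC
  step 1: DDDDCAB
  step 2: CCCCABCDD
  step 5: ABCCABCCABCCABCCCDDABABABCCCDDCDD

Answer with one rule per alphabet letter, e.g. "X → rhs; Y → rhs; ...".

  step 1 ⇒ step 2: DDDDCAB ⇒ C·C·C·C·AB·C·DD
    A ↦ C
    B ↦ DD
    C ↦ AB
    D ↦ C

A->C, B->DD, C->AB, D->C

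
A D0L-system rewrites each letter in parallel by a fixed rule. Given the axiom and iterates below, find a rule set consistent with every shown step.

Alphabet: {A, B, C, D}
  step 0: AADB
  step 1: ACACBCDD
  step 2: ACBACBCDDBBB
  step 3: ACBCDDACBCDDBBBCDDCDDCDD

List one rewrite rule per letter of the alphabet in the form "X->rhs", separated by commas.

  step 2 ⇒ step 3: ACBACBCDDBBB ⇒ AC·B·CDD·AC·B·CDD·B·B·B·CDD·CDD·CDD
    A ↦ AC
    B ↦ CDD
    C ↦ B
    D ↦ B

A->AC, B->CDD, C->B, D->B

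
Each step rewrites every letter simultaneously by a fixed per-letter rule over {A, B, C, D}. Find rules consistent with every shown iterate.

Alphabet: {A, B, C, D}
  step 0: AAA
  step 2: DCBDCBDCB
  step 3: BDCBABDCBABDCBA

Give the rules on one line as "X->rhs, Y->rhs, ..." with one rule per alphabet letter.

  step 2 ⇒ step 3: DCBDCBDCB ⇒ B·DC·BA·B·DC·BA·B·DC·BA
    B ↦ BA
    C ↦ DC
    D ↦ B
    A ↦ CD  (constrained at step 0)

A->CD, B->BA, C->DC, D->B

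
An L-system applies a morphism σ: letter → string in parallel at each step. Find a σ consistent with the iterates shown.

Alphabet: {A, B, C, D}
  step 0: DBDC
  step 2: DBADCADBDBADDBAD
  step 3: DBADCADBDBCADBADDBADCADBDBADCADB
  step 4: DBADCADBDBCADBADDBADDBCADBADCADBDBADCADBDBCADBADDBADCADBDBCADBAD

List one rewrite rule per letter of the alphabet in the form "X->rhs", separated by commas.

A->CA, B->AD, C->DB, D->DB

  step 3 ⇒ step 4: DBADCADBDBCADBADDBADCADBDBADCADB ⇒ DB·AD·CA·DB·DB·CA·DB·AD·DB·AD·DB·CA·DB·AD·CA·DB·DB·AD·CA·DB·DB·CA·DB·AD·DB·AD·CA·DB·DB·CA·DB·AD
    A ↦ CA
    B ↦ AD
    C ↦ DB
    D ↦ DB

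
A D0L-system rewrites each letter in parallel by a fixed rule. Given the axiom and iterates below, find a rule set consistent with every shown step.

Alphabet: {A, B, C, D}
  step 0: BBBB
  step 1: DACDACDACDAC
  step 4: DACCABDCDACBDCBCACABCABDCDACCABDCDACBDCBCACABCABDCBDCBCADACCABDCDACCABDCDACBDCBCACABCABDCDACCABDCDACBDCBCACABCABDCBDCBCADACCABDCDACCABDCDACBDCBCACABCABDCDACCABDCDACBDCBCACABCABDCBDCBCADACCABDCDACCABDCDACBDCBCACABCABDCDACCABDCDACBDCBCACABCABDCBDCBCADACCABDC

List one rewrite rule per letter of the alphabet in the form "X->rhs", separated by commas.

A->BCA, B->DAC, C->BDC, D->CA

  step 0 ⇒ step 1: BBBB ⇒ DAC·DAC·DAC·DAC
    B ↦ DAC
    A ↦ BCA  (constrained at step 1)
    C ↦ BDC  (constrained at step 1)
    D ↦ CA  (constrained at step 1)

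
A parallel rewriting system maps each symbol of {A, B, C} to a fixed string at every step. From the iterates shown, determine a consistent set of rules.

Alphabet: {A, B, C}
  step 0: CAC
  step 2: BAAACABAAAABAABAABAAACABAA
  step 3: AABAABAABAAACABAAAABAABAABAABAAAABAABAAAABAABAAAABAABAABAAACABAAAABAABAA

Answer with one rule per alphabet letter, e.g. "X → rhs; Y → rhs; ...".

  step 2 ⇒ step 3: BAAACABAAAABAABAABAAACABAA ⇒ AA·BAA·BAA·BAA·ACA·BAA·AA·BAA·BAA·BAA·BAA·AA·BAA·BAA·AA·BAA·BAA·AA·BAA·BAA·BAA·ACA·BAA·AA·BAA·BAA
    A ↦ BAA
    B ↦ AA
    C ↦ ACA

A->BAA, B->AA, C->ACA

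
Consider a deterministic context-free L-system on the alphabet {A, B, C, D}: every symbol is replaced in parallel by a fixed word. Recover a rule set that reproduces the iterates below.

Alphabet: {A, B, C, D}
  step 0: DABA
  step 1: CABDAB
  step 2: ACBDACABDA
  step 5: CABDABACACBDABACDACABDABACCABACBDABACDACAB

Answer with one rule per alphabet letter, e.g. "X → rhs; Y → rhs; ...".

A->B, B->DA, C->AC, D->CA

  step 1 ⇒ step 2: CABDAB ⇒ AC·B·DA·CA·B·DA
    A ↦ B
    B ↦ DA
    C ↦ AC
    D ↦ CA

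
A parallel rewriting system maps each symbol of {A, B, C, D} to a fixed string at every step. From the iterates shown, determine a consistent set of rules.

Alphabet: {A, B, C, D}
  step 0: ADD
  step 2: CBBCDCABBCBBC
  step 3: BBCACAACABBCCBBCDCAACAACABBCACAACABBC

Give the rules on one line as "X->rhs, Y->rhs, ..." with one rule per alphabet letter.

A->DCA, B->ACA, C->BBC, D->C

  step 2 ⇒ step 3: CBBCDCABBCBBC ⇒ BBC·ACA·ACA·BBC·C·BBC·DCA·ACA·ACA·BBC·ACA·ACA·BBC
    A ↦ DCA
    B ↦ ACA
    C ↦ BBC
    D ↦ C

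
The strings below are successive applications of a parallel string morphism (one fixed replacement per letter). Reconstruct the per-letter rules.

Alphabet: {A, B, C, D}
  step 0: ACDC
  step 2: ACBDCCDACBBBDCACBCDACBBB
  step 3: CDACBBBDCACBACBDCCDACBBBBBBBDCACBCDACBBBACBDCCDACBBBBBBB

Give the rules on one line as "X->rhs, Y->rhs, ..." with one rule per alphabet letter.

A->CD, B->BB, C->ACB, D->DC

  step 2 ⇒ step 3: ACBDCCDACBBBDCACBCDACBBB ⇒ CD·ACB·BB·DC·ACB·ACB·DC·CD·ACB·BB·BB·BB·DC·ACB·CD·ACB·BB·ACB·DC·CD·ACB·BB·BB·BB
    A ↦ CD
    B ↦ BB
    C ↦ ACB
    D ↦ DC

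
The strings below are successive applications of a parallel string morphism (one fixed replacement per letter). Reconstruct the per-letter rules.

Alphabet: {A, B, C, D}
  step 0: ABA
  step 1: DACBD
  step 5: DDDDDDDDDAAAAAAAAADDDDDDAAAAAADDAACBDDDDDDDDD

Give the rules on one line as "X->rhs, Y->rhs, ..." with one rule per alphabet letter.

A->D, B->ACB, C->A, D->AAA

  step 0 ⇒ step 1: ABA ⇒ D·ACB·D
    A ↦ D
    B ↦ ACB
    C ↦ A  (constrained at step 1)
    D ↦ AAA  (constrained at step 1)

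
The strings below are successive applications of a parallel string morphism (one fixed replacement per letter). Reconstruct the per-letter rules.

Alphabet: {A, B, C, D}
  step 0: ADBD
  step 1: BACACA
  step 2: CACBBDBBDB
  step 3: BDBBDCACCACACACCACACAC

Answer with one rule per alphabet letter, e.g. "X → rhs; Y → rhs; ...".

  step 2 ⇒ step 3: CACBBDBBDB ⇒ BD·B·BD·CAC·CAC·A·CAC·CAC·A·CAC
    A ↦ B
    B ↦ CAC
    C ↦ BD
    D ↦ A

A->B, B->CAC, C->BD, D->A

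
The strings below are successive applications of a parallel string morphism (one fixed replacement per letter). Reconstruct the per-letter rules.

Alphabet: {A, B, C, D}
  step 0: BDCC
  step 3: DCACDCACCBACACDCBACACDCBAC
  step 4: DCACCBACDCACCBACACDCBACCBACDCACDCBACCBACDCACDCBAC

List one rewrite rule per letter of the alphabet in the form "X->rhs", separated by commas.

  step 3 ⇒ step 4: DCACDCACCBACACDCBACACDCBAC ⇒ DC·AC·CB·AC·DC·AC·CB·AC·AC·D·CB·AC·CB·AC·DC·AC·D·CB·AC·CB·AC·DC·AC·D·CB·AC
    A ↦ CB
    B ↦ D
    C ↦ AC
    D ↦ DC

A->CB, B->D, C->AC, D->DC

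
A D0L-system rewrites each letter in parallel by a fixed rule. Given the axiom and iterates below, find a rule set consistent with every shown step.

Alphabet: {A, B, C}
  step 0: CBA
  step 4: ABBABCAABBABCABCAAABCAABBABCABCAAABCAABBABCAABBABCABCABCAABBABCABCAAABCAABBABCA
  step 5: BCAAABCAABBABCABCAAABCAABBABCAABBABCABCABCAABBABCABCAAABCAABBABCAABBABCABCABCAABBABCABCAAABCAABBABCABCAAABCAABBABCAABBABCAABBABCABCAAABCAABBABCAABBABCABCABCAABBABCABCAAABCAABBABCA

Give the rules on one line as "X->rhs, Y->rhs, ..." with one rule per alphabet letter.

  step 4 ⇒ step 5: ABBABCAABBABCABCAAABCAABBABCABCAAABCAABBABCAABBABCABCABCAABBABCABCAAABCAABBABCA ⇒ BCA·A·A·BCA·A·BBA·BCA·BCA·A·A·BCA·A·BBA·BCA·A·BBA·BCA·BCA·BCA·A·BBA·BCA·BCA·A·A·BCA·A·BBA·BCA·A·BBA·BCA·BCA·BCA·A·BBA·BCA·BCA·A·A·BCA·A·BBA·BCA·BCA·A·A·BCA·A·BBA·BCA·A·BBA·BCA·A·BBA·BCA·BCA·A·A·BCA·A·BBA·BCA·A·BBA·BCA·BCA·BCA·A·BBA·BCA·BCA·A·A·BCA·A·BBA·BCA
    A ↦ BCA
    B ↦ A
    C ↦ BBA

A->BCA, B->A, C->BBA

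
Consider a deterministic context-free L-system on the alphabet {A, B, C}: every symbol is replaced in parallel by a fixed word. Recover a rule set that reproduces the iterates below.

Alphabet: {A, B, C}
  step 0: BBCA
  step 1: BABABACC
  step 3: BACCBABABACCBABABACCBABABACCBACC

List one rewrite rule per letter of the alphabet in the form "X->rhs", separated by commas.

A->CC, B->BA, C->BA

  step 0 ⇒ step 1: BBCA ⇒ BA·BA·BA·CC
    A ↦ CC
    B ↦ BA
    C ↦ BA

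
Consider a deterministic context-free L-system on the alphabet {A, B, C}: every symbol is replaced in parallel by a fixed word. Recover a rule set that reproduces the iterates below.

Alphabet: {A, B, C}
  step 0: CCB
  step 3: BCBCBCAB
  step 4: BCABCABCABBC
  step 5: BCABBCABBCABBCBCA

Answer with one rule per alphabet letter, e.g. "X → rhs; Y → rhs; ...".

  step 4 ⇒ step 5: BCABCABCABBC ⇒ BC·A·B·BC·A·B·BC·A·B·BC·BC·A
    A ↦ B
    B ↦ BC
    C ↦ A

A->B, B->BC, C->A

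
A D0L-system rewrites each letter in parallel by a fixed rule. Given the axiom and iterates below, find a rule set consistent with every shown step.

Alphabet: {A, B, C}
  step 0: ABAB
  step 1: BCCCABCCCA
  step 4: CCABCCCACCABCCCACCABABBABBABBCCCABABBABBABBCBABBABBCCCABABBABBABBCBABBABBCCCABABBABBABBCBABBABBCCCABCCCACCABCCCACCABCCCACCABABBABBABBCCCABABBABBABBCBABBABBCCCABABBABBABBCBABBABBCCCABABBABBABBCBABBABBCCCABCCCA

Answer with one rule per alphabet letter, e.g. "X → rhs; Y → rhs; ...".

A->BC, B->CCA, C->BAB

  step 0 ⇒ step 1: ABAB ⇒ BC·CCA·BC·CCA
    A ↦ BC
    B ↦ CCA
    C ↦ BAB  (constrained at step 1)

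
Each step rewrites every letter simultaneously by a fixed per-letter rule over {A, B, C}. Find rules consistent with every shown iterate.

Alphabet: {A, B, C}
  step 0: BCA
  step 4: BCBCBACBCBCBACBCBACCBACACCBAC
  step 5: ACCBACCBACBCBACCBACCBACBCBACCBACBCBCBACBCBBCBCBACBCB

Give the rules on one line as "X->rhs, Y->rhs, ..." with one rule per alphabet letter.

  step 4 ⇒ step 5: BCBCBACBCBCBACBCBACCBACACCBAC ⇒ AC·CB·AC·CB·AC·B·CB·AC·CB·AC·CB·AC·B·CB·AC·CB·AC·B·CB·CB·AC·B·CB·B·CB·CB·AC·B·CB
    A ↦ B
    B ↦ AC
    C ↦ CB

A->B, B->AC, C->CB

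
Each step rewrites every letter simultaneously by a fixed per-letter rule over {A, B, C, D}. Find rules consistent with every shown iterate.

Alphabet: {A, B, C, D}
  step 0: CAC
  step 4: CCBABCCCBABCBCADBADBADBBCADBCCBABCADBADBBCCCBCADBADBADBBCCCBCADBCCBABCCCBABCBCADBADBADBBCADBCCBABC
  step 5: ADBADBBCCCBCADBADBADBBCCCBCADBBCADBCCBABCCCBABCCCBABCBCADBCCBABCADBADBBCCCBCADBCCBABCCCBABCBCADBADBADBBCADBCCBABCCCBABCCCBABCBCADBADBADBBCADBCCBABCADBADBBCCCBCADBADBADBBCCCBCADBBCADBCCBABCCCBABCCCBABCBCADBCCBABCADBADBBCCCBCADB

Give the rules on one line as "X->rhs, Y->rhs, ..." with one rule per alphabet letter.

  step 4 ⇒ step 5: CCBABCCCBABCBCADBADBADBBCADBCCBABCADBADBBCCCBCADBADBADBBCCCBCADBCCBABCCCBABCBCADBADBADBBCADBCCBABC ⇒ ADB·ADB·BC·CC·BC·ADB·ADB·ADB·BC·CC·BC·ADB·BC·ADB·CC·BA·BC·CC·BA·BC·CC·BA·BC·BC·ADB·CC·BA·BC·ADB·ADB·BC·CC·BC·ADB·CC·BA·BC·CC·BA·BC·BC·ADB·ADB·ADB·BC·ADB·CC·BA·BC·CC·BA·BC·CC·BA·BC·BC·ADB·ADB·ADB·BC·ADB·CC·BA·BC·ADB·ADB·BC·CC·BC·ADB·ADB·ADB·BC·CC·BC·ADB·BC·ADB·CC·BA·BC·CC·BA·BC·CC·BA·BC·BC·ADB·CC·BA·BC·ADB·ADB·BC·CC·BC·ADB
    A ↦ CC
    B ↦ BC
    C ↦ ADB
    D ↦ BA

A->CC, B->BC, C->ADB, D->BA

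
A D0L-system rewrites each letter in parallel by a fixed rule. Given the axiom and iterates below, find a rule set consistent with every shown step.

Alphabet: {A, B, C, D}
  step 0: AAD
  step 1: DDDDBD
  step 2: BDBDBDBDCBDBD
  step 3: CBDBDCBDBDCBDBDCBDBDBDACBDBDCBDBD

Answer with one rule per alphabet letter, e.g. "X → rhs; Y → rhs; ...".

A->DD, B->CBD, C->BDA, D->BD

  step 2 ⇒ step 3: BDBDBDBDCBDBD ⇒ CBD·BD·CBD·BD·CBD·BD·CBD·BD·BDA·CBD·BD·CBD·BD
    B ↦ CBD
    C ↦ BDA
    D ↦ BD
  step 0 ⇒ step 1: AAD ⇒ DD·DD·BD
    A ↦ DD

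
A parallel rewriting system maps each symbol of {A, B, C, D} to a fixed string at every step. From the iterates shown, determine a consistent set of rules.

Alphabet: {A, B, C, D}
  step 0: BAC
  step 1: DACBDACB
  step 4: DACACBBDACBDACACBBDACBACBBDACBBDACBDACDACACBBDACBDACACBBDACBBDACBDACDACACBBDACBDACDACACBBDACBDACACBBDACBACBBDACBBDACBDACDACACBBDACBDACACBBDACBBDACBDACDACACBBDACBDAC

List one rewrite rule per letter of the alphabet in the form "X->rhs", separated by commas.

A->BDA, B->DAC, C->CB, D->ACB

  step 0 ⇒ step 1: BAC ⇒ DAC·BDA·CB
    A ↦ BDA
    B ↦ DAC
    C ↦ CB
    D ↦ ACB  (constrained at step 1)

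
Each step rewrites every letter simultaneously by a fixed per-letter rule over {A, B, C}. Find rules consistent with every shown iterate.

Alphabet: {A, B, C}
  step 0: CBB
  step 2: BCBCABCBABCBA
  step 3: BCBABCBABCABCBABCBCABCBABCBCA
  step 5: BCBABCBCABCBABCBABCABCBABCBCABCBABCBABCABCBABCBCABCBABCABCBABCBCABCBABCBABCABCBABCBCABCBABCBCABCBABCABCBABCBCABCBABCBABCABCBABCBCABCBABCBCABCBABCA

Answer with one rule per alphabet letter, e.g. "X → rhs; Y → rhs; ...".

A->BCA, B->BC, C->BA

  step 2 ⇒ step 3: BCBCABCBABCBA ⇒ BC·BA·BC·BA·BCA·BC·BA·BC·BCA·BC·BA·BC·BCA
    A ↦ BCA
    B ↦ BC
    C ↦ BA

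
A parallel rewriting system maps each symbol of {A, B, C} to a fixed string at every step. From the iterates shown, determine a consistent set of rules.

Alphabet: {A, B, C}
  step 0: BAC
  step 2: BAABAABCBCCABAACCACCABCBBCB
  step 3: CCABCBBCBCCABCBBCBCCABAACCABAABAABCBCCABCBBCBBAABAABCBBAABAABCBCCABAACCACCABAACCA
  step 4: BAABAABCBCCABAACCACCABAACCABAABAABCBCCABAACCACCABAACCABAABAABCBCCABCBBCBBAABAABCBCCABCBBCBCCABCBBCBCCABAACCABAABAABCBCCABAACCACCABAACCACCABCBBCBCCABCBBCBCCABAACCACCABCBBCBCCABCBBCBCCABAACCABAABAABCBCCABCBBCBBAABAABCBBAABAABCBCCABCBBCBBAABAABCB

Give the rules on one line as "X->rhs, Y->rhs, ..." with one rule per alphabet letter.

  step 3 ⇒ step 4: CCABCBBCBCCABCBBCBCCABAACCABAABAABCBCCABCBBCBBAABAABCBBAABAABCBCCABAACCACCABAACCA ⇒ BAA·BAA·BCB·CCA·BAA·CCA·CCA·BAA·CCA·BAA·BAA·BCB·CCA·BAA·CCA·CCA·BAA·CCA·BAA·BAA·BCB·CCA·BCB·BCB·BAA·BAA·BCB·CCA·BCB·BCB·CCA·BCB·BCB·CCA·BAA·CCA·BAA·BAA·BCB·CCA·BAA·CCA·CCA·BAA·CCA·CCA·BCB·BCB·CCA·BCB·BCB·CCA·BAA·CCA·CCA·BCB·BCB·CCA·BCB·BCB·CCA·BAA·CCA·BAA·BAA·BCB·CCA·BCB·BCB·BAA·BAA·BCB·BAA·BAA·BCB·CCA·BCB·BCB·BAA·BAA·BCB
    A ↦ BCB
    B ↦ CCA
    C ↦ BAA

A->BCB, B->CCA, C->BAA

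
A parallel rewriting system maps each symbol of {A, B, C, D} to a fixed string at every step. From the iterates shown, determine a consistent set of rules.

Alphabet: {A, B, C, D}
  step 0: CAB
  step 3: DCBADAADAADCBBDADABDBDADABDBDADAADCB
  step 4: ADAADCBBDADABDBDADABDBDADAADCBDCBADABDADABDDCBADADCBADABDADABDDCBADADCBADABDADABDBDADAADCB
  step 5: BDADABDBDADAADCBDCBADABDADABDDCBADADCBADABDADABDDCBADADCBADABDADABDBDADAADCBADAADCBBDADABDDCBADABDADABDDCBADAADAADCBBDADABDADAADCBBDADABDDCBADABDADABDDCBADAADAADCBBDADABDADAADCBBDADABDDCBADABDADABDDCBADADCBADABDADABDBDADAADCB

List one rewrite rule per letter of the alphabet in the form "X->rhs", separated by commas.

A->BD, B->DCB, C->A, D->ADA

  step 4 ⇒ step 5: ADAADCBBDADABDBDADABDBDADAADCBDCBADABDADABDDCBADADCBADABDADABDDCBADADCBADABDADABDBDADAADCB ⇒ BD·ADA·BD·BD·ADA·A·DCB·DCB·ADA·BD·ADA·BD·DCB·ADA·DCB·ADA·BD·ADA·BD·DCB·ADA·DCB·ADA·BD·ADA·BD·BD·ADA·A·DCB·ADA·A·DCB·BD·ADA·BD·DCB·ADA·BD·ADA·BD·DCB·ADA·ADA·A·DCB·BD·ADA·BD·ADA·A·DCB·BD·ADA·BD·DCB·ADA·BD·ADA·BD·DCB·ADA·ADA·A·DCB·BD·ADA·BD·ADA·A·DCB·BD·ADA·BD·DCB·ADA·BD·ADA·BD·DCB·ADA·DCB·ADA·BD·ADA·BD·BD·ADA·A·DCB
    A ↦ BD
    B ↦ DCB
    C ↦ A
    D ↦ ADA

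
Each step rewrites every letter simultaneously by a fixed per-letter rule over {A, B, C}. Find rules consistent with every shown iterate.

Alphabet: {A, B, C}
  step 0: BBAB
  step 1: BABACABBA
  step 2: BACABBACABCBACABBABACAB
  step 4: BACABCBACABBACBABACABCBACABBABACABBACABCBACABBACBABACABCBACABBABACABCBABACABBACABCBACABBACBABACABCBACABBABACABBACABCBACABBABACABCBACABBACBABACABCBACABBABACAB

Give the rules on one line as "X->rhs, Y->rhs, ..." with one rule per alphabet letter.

  step 1 ⇒ step 2: BABACABBA ⇒ BA·CAB·BA·CAB·CBA·CAB·BA·BA·CAB
    A ↦ CAB
    B ↦ BA
    C ↦ CBA

A->CAB, B->BA, C->CBA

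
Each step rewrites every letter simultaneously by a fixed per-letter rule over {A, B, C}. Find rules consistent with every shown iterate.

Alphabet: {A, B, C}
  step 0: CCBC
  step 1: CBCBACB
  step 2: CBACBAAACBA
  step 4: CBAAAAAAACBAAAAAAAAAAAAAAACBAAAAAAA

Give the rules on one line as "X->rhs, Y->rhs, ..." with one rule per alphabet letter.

  step 1 ⇒ step 2: CBCBACB ⇒ CB·A·CB·A·AA·CB·A
    A ↦ AA
    B ↦ A
    C ↦ CB

A->AA, B->A, C->CB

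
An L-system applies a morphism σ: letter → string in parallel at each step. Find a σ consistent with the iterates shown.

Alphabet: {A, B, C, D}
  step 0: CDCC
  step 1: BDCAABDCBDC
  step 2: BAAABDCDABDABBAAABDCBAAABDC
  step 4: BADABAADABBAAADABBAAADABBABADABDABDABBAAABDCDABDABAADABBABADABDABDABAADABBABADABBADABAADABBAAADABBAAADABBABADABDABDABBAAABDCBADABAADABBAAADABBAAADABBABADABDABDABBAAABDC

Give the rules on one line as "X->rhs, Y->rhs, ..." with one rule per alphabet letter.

  step 1 ⇒ step 2: BDCAABDCBDC ⇒ BA·AA·BDC·DAB·DAB·BA·AA·BDC·BA·AA·BDC
    A ↦ DAB
    B ↦ BA
    C ↦ BDC
    D ↦ AA

A->DAB, B->BA, C->BDC, D->AA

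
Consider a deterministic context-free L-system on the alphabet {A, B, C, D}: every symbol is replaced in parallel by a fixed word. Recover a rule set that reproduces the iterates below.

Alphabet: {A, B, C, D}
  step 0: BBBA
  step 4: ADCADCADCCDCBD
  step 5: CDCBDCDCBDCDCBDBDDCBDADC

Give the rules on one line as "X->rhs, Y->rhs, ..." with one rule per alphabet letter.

  step 4 ⇒ step 5: ADCADCADCCDCBD ⇒ C·DC·BD·C·DC·BD·C·DC·BD·BD·DC·BD·A·DC
    A ↦ C
    B ↦ A
    C ↦ BD
    D ↦ DC

A->C, B->A, C->BD, D->DC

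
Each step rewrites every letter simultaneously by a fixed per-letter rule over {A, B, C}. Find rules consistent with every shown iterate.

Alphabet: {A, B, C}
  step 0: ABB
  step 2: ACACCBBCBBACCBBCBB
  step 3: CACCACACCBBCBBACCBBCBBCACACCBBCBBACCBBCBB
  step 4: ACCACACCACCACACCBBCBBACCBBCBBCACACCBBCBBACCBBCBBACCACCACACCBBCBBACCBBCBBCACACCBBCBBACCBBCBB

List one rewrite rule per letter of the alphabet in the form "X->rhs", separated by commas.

A->C, B->CBB, C->AC

  step 3 ⇒ step 4: CACCACACCBBCBBACCBBCBBCACACCBBCBBACCBBCBB ⇒ AC·C·AC·AC·C·AC·C·AC·AC·CBB·CBB·AC·CBB·CBB·C·AC·AC·CBB·CBB·AC·CBB·CBB·AC·C·AC·C·AC·AC·CBB·CBB·AC·CBB·CBB·C·AC·AC·CBB·CBB·AC·CBB·CBB
    A ↦ C
    B ↦ CBB
    C ↦ AC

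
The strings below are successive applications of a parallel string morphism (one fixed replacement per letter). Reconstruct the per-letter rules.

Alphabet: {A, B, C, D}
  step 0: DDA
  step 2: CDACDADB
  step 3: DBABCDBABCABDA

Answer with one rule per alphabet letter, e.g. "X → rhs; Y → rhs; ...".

A->C, B->DA, C->DB, D->AB

  step 2 ⇒ step 3: CDACDADB ⇒ DB·AB·C·DB·AB·C·AB·DA
    A ↦ C
    B ↦ DA
    C ↦ DB
    D ↦ AB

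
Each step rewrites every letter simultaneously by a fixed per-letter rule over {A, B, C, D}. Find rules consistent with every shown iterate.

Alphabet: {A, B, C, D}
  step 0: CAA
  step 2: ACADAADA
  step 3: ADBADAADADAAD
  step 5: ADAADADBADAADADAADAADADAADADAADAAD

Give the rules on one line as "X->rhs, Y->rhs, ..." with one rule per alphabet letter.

A->AD, B->AC, C->B, D->A

  step 2 ⇒ step 3: ACADAADA ⇒ AD·B·AD·A·AD·AD·A·AD
    A ↦ AD
    C ↦ B
    D ↦ A
    B ↦ AC  (constrained at step 3)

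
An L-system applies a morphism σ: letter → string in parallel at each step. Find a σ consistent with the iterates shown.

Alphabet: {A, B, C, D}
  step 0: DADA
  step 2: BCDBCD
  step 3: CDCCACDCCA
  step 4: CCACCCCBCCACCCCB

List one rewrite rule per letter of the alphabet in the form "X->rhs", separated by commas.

  step 3 ⇒ step 4: CDCCACDCCA ⇒ CC·A·CC·CC·B·CC·A·CC·CC·B
    A ↦ B
    C ↦ CC
    D ↦ A
  step 2 ⇒ step 3: BCDBCD ⇒ CD·CC·A·CD·CC·A
    B ↦ CD

A->B, B->CD, C->CC, D->A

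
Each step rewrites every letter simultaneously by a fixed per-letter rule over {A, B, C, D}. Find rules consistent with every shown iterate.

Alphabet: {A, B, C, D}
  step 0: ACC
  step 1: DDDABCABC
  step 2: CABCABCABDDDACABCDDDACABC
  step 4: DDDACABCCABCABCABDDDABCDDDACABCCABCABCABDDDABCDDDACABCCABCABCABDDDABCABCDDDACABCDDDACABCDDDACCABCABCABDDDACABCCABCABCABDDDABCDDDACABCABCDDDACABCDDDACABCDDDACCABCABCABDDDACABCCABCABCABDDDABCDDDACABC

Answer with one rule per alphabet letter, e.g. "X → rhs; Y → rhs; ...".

  step 1 ⇒ step 2: DDDABCABC ⇒ CAB·CAB·CAB·DDD·AC·ABC·DDD·AC·ABC
    A ↦ DDD
    B ↦ AC
    C ↦ ABC
    D ↦ CAB

A->DDD, B->AC, C->ABC, D->CAB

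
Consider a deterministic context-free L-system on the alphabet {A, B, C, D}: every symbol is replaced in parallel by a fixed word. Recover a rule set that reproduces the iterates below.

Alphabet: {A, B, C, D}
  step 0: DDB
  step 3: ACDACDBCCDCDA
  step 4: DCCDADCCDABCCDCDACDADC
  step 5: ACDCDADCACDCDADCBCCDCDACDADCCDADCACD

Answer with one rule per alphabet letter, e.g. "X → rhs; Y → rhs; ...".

A->DC, B->BC, C->CD, D->A

  step 4 ⇒ step 5: DCCDADCCDABCCDCDACDADC ⇒ A·CD·CD·A·DC·A·CD·CD·A·DC·BC·CD·CD·A·CD·A·DC·CD·A·DC·A·CD
    A ↦ DC
    B ↦ BC
    C ↦ CD
    D ↦ A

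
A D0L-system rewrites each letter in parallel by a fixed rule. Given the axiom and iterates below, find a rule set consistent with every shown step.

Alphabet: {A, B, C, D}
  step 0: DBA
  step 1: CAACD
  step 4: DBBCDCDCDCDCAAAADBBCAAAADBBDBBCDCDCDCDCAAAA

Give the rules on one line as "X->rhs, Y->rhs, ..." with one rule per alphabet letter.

  step 0 ⇒ step 1: DBA ⇒ C·AA·CD
    A ↦ CD
    B ↦ AA
    D ↦ C
    C ↦ DBB  (constrained at step 1)

A->CD, B->AA, C->DBB, D->C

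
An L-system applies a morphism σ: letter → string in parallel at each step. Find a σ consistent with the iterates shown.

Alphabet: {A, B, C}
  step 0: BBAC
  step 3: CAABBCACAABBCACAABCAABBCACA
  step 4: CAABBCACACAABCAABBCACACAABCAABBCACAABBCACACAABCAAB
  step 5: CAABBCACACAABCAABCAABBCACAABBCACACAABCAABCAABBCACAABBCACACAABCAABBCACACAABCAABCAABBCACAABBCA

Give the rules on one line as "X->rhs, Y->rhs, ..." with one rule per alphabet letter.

  step 4 ⇒ step 5: CAABBCACACAABCAABBCACACAABCAABBCACAABBCACACAABCAAB ⇒ CAA·B·B·CA·CA·CAA·B·CAA·B·CAA·B·B·CA·CAA·B·B·CA·CA·CAA·B·CAA·B·CAA·B·B·CA·CAA·B·B·CA·CA·CAA·B·CAA·B·B·CA·CA·CAA·B·CAA·B·CAA·B·B·CA·CAA·B·B·CA
    A ↦ B
    B ↦ CA
    C ↦ CAA

A->B, B->CA, C->CAA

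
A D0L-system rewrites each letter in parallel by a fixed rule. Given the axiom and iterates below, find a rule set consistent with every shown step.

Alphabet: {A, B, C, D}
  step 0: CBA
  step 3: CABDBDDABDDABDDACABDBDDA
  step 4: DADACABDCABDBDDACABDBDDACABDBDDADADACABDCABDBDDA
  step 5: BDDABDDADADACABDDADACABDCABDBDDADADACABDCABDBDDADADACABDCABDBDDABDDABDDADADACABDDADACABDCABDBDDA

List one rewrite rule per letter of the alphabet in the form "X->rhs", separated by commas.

  step 4 ⇒ step 5: DADACABDCABDBDDACABDBDDACABDBDDADADACABDCABDBDDA ⇒ BD·DA·BD·DA·DA·DA·CA·BD·DA·DA·CA·BD·CA·BD·BD·DA·DA·DA·CA·BD·CA·BD·BD·DA·DA·DA·CA·BD·CA·BD·BD·DA·BD·DA·BD·DA·DA·DA·CA·BD·DA·DA·CA·BD·CA·BD·BD·DA
    A ↦ DA
    B ↦ CA
    C ↦ DA
    D ↦ BD

A->DA, B->CA, C->DA, D->BD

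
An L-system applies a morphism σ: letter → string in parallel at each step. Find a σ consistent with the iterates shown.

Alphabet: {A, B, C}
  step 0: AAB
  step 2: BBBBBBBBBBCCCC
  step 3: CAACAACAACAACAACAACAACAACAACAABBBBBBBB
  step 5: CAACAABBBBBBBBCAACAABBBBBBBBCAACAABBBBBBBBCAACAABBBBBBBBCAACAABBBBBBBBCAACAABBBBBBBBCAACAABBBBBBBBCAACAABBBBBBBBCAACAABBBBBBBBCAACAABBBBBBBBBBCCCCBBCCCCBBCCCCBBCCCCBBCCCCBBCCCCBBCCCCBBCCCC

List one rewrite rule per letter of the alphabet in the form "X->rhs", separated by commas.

  step 2 ⇒ step 3: BBBBBBBBBBCCCC ⇒ CAA·CAA·CAA·CAA·CAA·CAA·CAA·CAA·CAA·CAA·BB·BB·BB·BB
    B ↦ CAA
    C ↦ BB
    A ↦ CC  (constrained at step 0)

A->CC, B->CAA, C->BB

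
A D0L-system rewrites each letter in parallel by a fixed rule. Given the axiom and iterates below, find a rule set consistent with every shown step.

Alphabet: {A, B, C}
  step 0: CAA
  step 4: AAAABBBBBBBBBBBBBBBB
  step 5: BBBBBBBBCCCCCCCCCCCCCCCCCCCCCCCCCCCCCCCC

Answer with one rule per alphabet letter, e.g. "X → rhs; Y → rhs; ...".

  step 4 ⇒ step 5: AAAABBBBBBBBBBBBBBBB ⇒ BB·BB·BB·BB·CC·CC·CC·CC·CC·CC·CC·CC·CC·CC·CC·CC·CC·CC·CC·CC
    A ↦ BB
    B ↦ CC
    C ↦ A  (constrained at step 0)

A->BB, B->CC, C->A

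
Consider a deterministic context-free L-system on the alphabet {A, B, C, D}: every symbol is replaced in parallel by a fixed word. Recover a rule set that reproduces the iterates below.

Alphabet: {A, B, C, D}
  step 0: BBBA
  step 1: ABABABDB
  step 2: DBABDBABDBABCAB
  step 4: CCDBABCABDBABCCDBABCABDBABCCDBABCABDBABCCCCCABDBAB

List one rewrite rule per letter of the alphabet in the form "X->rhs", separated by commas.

  step 1 ⇒ step 2: ABABABDB ⇒ DB·AB·DB·AB·DB·AB·C·AB
    A ↦ DB
    B ↦ AB
    D ↦ C
    C ↦ CC  (constrained at step 2)

A->DB, B->AB, C->CC, D->C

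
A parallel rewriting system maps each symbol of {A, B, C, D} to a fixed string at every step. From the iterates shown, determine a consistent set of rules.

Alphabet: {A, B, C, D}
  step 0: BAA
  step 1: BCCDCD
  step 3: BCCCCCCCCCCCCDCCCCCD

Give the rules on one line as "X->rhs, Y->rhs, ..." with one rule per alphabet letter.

A->CD, B->BC, C->CC, D->A

  step 0 ⇒ step 1: BAA ⇒ BC·CD·CD
    A ↦ CD
    B ↦ BC
    C ↦ CC  (constrained at step 1)
    D ↦ A  (constrained at step 1)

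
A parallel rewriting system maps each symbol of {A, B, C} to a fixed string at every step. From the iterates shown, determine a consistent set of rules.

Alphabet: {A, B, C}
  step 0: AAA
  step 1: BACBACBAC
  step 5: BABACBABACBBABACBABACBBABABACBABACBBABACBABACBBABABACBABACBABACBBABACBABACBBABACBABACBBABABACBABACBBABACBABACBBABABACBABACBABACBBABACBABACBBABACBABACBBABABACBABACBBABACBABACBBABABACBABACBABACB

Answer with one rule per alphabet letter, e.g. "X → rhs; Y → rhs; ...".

A->BAC, B->BA, C->B

  step 0 ⇒ step 1: AAA ⇒ BAC·BAC·BAC
    A ↦ BAC
    B ↦ BA  (constrained at step 1)
    C ↦ B  (constrained at step 1)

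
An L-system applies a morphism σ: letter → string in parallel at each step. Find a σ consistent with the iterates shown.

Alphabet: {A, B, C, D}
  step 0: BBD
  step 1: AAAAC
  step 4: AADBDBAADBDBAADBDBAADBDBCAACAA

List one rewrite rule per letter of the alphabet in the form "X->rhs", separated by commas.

  step 0 ⇒ step 1: BBD ⇒ AA·AA·C
    B ↦ AA
    D ↦ C
    A ↦ DB  (constrained at step 1)
    C ↦ AA  (constrained at step 1)

A->DB, B->AA, C->AA, D->C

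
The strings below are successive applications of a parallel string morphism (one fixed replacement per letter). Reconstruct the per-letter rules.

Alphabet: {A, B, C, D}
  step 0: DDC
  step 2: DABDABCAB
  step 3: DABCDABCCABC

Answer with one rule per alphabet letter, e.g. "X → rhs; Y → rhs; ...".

  step 2 ⇒ step 3: DABDABCAB ⇒ DA·B·C·DA·B·C·CA·B·C
    A ↦ B
    B ↦ C
    C ↦ CA
    D ↦ DA

A->B, B->C, C->CA, D->DA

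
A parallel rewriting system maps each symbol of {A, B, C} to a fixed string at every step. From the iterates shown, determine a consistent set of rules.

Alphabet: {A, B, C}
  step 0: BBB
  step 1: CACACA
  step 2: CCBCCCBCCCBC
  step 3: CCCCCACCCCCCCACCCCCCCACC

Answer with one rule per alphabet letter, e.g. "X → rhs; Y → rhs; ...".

A->BC, B->CA, C->CC

  step 2 ⇒ step 3: CCBCCCBCCCBC ⇒ CC·CC·CA·CC·CC·CC·CA·CC·CC·CC·CA·CC
    B ↦ CA
    C ↦ CC
  step 1 ⇒ step 2: CACACA ⇒ CC·BC·CC·BC·CC·BC
    A ↦ BC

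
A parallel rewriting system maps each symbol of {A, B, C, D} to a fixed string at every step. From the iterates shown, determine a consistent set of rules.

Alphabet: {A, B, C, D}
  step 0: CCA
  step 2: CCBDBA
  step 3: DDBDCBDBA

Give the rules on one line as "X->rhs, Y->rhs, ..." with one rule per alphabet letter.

  step 2 ⇒ step 3: CCBDBA ⇒ D·D·BD·C·BD·BA
    A ↦ BA
    B ↦ BD
    C ↦ D
    D ↦ C

A->BA, B->BD, C->D, D->C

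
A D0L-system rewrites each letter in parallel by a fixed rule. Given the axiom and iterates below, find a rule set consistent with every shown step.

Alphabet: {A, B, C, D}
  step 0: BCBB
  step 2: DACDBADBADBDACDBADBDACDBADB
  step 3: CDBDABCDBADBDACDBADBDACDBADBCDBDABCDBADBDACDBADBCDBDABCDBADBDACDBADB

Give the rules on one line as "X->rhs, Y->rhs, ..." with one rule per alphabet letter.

  step 2 ⇒ step 3: DACDBADBADBDACDBADBDACDBADB ⇒ CDB·DA·B·CDB·ADB·DA·CDB·ADB·DA·CDB·ADB·CDB·DA·B·CDB·ADB·DA·CDB·ADB·CDB·DA·B·CDB·ADB·DA·CDB·ADB
    A ↦ DA
    B ↦ ADB
    C ↦ B
    D ↦ CDB

A->DA, B->ADB, C->B, D->CDB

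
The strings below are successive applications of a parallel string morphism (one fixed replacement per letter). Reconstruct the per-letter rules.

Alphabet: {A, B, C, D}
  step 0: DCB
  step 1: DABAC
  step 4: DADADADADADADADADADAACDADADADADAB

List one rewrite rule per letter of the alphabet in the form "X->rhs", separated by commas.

  step 0 ⇒ step 1: DCB ⇒ DA·B·AC
    B ↦ AC
    C ↦ B
    D ↦ DA
    A ↦ DA  (constrained at step 1)

A->DA, B->AC, C->B, D->DA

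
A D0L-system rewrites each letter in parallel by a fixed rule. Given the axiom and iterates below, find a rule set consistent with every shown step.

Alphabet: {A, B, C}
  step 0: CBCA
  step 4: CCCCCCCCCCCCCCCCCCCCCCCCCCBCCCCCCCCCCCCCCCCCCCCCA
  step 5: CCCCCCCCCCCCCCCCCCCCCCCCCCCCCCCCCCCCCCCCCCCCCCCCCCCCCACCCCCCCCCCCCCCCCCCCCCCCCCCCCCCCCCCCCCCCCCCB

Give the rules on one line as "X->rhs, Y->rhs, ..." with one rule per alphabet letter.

  step 4 ⇒ step 5: CCCCCCCCCCCCCCCCCCCCCCCCCCBCCCCCCCCCCCCCCCCCCCCCA ⇒ CC·CC·CC·CC·CC·CC·CC·CC·CC·CC·CC·CC·CC·CC·CC·CC·CC·CC·CC·CC·CC·CC·CC·CC·CC·CC·CA·CC·CC·CC·CC·CC·CC·CC·CC·CC·CC·CC·CC·CC·CC·CC·CC·CC·CC·CC·CC·CC·B
    A ↦ B
    B ↦ CA
    C ↦ CC

A->B, B->CA, C->CC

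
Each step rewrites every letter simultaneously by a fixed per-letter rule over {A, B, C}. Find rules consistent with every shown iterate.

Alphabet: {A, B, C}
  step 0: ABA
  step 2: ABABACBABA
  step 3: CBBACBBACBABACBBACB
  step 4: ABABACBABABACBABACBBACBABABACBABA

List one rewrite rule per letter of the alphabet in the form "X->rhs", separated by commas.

A->CB, B->BA, C->A

  step 3 ⇒ step 4: CBBACBBACBABACBBACB ⇒ A·BA·BA·CB·A·BA·BA·CB·A·BA·CB·BA·CB·A·BA·BA·CB·A·BA
    A ↦ CB
    B ↦ BA
    C ↦ A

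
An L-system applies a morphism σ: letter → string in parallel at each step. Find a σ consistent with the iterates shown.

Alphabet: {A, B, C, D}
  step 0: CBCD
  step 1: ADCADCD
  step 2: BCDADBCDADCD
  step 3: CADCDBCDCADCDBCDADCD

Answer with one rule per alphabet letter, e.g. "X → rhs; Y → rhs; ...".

A->B, B->C, C->AD, D->CD

  step 2 ⇒ step 3: BCDADBCDADCD ⇒ C·AD·CD·B·CD·C·AD·CD·B·CD·AD·CD
    A ↦ B
    B ↦ C
    C ↦ AD
    D ↦ CD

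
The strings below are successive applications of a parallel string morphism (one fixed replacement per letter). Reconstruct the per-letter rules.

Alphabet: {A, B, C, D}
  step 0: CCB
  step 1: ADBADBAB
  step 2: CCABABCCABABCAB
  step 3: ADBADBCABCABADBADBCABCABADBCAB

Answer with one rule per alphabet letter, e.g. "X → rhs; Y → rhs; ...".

  step 2 ⇒ step 3: CCABABCCABABCAB ⇒ ADB·ADB·C·AB·C·AB·ADB·ADB·C·AB·C·AB·ADB·C·AB
    A ↦ C
    B ↦ AB
    C ↦ ADB
  step 1 ⇒ step 2: ADBADBAB ⇒ C·CAB·AB·C·CAB·AB·C·AB
    D ↦ CAB

A->C, B->AB, C->ADB, D->CAB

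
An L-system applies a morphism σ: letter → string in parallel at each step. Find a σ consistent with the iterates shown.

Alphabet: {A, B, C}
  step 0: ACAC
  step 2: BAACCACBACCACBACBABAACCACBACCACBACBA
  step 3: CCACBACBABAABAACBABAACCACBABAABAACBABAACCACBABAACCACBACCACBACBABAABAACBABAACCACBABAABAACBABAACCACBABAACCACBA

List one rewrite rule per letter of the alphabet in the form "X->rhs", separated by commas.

A->CBA, B->CCA, C->BAA

  step 2 ⇒ step 3: BAACCACBACCACBACBABAACCACBACCACBACBA ⇒ CCA·CBA·CBA·BAA·BAA·CBA·BAA·CCA·CBA·BAA·BAA·CBA·BAA·CCA·CBA·BAA·CCA·CBA·CCA·CBA·CBA·BAA·BAA·CBA·BAA·CCA·CBA·BAA·BAA·CBA·BAA·CCA·CBA·BAA·CCA·CBA
    A ↦ CBA
    B ↦ CCA
    C ↦ BAA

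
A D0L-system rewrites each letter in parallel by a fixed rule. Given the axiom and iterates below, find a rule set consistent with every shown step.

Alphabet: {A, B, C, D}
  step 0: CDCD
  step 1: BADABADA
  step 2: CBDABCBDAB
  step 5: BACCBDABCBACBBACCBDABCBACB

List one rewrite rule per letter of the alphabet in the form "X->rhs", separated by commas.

A->B, B->C, C->BA, D->DA

  step 1 ⇒ step 2: BADABADA ⇒ C·B·DA·B·C·B·DA·B
    A ↦ B
    B ↦ C
    D ↦ DA
  step 0 ⇒ step 1: CDCD ⇒ BA·DA·BA·DA
    C ↦ BA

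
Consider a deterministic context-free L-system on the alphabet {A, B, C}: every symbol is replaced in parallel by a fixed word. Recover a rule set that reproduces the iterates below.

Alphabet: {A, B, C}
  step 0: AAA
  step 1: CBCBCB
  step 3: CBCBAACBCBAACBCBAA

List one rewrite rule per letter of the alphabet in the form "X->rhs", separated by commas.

A->CB, B->C, C->AA

  step 0 ⇒ step 1: AAA ⇒ CB·CB·CB
    A ↦ CB
    B ↦ C  (constrained at step 1)
    C ↦ AA  (constrained at step 1)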